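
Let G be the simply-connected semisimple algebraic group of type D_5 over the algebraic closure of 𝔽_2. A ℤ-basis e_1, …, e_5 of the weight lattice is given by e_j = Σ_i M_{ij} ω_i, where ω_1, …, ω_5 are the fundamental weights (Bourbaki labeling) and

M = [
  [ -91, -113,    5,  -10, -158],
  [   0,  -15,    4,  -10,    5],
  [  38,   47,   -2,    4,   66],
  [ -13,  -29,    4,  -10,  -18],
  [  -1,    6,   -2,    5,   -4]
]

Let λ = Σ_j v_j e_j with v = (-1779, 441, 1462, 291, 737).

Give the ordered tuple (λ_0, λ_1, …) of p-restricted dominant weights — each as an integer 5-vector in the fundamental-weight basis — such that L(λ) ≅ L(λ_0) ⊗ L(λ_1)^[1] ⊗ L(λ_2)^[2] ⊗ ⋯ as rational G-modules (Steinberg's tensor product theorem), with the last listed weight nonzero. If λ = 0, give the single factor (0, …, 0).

((0, 0, 1, 0, 0), (1, 0, 1, 1, 0), (0, 0, 1, 0, 0), (1, 1, 0, 1, 1))

Compute c_i = Σ_j M_{ij} v_j with v = (-1779, 441, 1462, 291, 737):
  c_1 = (-91)·(-1779) + (-113)·(441) + 5·1462 + (-10)·(291) + (-158)·(737) = 10
  c_2 = (0)·(-1779) + (-15)·(441) + 4·1462 + (-10)·(291) + 5·737 = 8
  c_3 = (38)·(-1779) + 47·441 + (-2)·(1462) + 4·291 + 66·737 = 7
  c_4 = (-13)·(-1779) + (-29)·(441) + 4·1462 + (-10)·(291) + (-18)·(737) = 10
  c_5 = (-1)·(-1779) + 6·441 + (-2)·(1462) + 5·291 + (-4)·(737) = 8
Base-2 expansion of each c_i:
  c_1 = 10 = 0·2^0 + 1·2^1 + 0·2^2 + 1·2^3
  c_2 = 8 = 0·2^0 + 0·2^1 + 0·2^2 + 1·2^3
  c_3 = 7 = 1·2^0 + 1·2^1 + 1·2^2
  c_4 = 10 = 0·2^0 + 1·2^1 + 0·2^2 + 1·2^3
  c_5 = 8 = 0·2^0 + 0·2^1 + 0·2^2 + 1·2^3
p-restricted factor λ_0 = (0, 0, 1, 0, 0)
p-restricted factor λ_1 = (1, 0, 1, 1, 0)
p-restricted factor λ_2 = (0, 0, 1, 0, 0)
p-restricted factor λ_3 = (1, 1, 0, 1, 1)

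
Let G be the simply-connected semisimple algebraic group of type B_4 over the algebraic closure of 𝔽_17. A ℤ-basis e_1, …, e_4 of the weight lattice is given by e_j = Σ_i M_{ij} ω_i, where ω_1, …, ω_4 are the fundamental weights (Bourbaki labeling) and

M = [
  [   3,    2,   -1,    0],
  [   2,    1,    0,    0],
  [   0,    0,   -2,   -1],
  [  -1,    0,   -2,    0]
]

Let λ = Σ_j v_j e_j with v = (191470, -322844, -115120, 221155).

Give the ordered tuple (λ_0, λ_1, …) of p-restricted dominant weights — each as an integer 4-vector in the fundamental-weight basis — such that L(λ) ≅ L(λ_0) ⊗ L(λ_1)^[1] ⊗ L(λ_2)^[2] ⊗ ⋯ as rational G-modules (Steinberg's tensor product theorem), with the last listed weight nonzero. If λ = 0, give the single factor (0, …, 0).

Converting to the ω-basis (c_i = row i of M dotted with v = (191470, -322844, -115120, 221155)):
  c_1 = 3·191470 + (2)·(-322844) + (-1)·(-115120) + 0·221155 = 43842
  c_2 = 2·191470 + (1)·(-322844) + (0)·(-115120) + 0·221155 = 60096
  c_3 = 0·191470 + (0)·(-322844) + (-2)·(-115120) + (-1)·(221155) = 9085
  c_4 = (-1)·(191470) + (0)·(-322844) + (-2)·(-115120) + 0·221155 = 38770
Expand coordinatewise in base 17:
  c_1 = 43842 = 16·17^0 + 11·17^1 + 15·17^2 + 8·17^3
  c_2 = 60096 = 1·17^0 + 16·17^1 + 3·17^2 + 12·17^3
  c_3 = 9085 = 7·17^0 + 7·17^1 + 14·17^2 + 1·17^3
  c_4 = 38770 = 10·17^0 + 2·17^1 + 15·17^2 + 7·17^3
p-restricted factor λ_0 = (16, 1, 7, 10)
p-restricted factor λ_1 = (11, 16, 7, 2)
p-restricted factor λ_2 = (15, 3, 14, 15)
p-restricted factor λ_3 = (8, 12, 1, 7)

((16, 1, 7, 10), (11, 16, 7, 2), (15, 3, 14, 15), (8, 12, 1, 7))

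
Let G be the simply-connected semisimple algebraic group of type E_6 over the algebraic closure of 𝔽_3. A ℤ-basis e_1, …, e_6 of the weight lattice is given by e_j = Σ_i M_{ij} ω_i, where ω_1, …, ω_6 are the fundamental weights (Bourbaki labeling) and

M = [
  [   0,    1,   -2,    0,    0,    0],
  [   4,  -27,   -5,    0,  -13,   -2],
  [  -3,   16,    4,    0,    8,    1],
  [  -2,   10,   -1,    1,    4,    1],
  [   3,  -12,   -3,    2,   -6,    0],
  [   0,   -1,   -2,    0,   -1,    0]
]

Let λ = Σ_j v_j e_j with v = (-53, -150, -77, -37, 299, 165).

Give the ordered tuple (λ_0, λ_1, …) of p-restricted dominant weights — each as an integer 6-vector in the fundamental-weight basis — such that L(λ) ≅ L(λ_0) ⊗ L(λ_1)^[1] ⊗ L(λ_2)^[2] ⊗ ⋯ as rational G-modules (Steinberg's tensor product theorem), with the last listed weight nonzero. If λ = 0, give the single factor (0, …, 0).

((1, 0, 2, 1, 1, 2), (1, 2, 2, 2, 1, 1))

Compute c_i = Σ_j M_{ij} v_j with v = (-53, -150, -77, -37, 299, 165):
  c_1 = (0)·(-53) + (1)·(-150) + (-2)·(-77) + (0)·(-37) + 0·299 + 0·165 = 4
  c_2 = (4)·(-53) + (-27)·(-150) + (-5)·(-77) + (0)·(-37) + (-13)·(299) + (-2)·(165) = 6
  c_3 = (-3)·(-53) + (16)·(-150) + (4)·(-77) + (0)·(-37) + 8·299 + 1·165 = 8
  c_4 = (-2)·(-53) + (10)·(-150) + (-1)·(-77) + (1)·(-37) + 4·299 + 1·165 = 7
  c_5 = (3)·(-53) + (-12)·(-150) + (-3)·(-77) + (2)·(-37) + (-6)·(299) + 0·165 = 4
  c_6 = (0)·(-53) + (-1)·(-150) + (-2)·(-77) + (0)·(-37) + (-1)·(299) + 0·165 = 5
Base-3 expansion of each c_i:
  c_1 = 4 = 1·3^0 + 1·3^1
  c_2 = 6 = 0·3^0 + 2·3^1
  c_3 = 8 = 2·3^0 + 2·3^1
  c_4 = 7 = 1·3^0 + 2·3^1
  c_5 = 4 = 1·3^0 + 1·3^1
  c_6 = 5 = 2·3^0 + 1·3^1
λ_0 = (1, 0, 2, 1, 1, 2)
λ_1 = (1, 2, 2, 2, 1, 1)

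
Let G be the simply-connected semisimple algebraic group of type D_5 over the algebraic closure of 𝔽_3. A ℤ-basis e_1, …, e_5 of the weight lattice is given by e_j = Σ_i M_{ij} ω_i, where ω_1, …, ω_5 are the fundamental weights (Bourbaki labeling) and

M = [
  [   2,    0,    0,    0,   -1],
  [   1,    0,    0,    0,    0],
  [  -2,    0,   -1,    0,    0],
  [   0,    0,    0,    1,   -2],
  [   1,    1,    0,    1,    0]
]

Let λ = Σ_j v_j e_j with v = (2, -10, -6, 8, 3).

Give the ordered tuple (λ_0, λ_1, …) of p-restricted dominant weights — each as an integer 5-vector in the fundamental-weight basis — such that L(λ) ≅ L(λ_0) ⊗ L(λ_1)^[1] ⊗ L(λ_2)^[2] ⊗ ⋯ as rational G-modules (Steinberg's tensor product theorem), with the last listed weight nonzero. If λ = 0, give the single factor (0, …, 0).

Change of basis e → ω: c = M·v where v = (2, -10, -6, 8, 3):
  c_1 = 2*2 + 0*-10 + 0*-6 + 0*8 + -1*3 = 1
  c_2 = 1*2 + 0*-10 + 0*-6 + 0*8 + 0*3 = 2
  c_3 = -2*2 + 0*-10 + -1*-6 + 0*8 + 0*3 = 2
  c_4 = 0*2 + 0*-10 + 0*-6 + 1*8 + -2*3 = 2
  c_5 = 1*2 + 1*-10 + 0*-6 + 1*8 + 0*3 = 0
Base-3 expansion of each c_i:
  c_1 = 1 = 1·3^0
  c_2 = 2 = 2·3^0
  c_3 = 2 = 2·3^0
  c_4 = 2 = 2·3^0
  c_5 = 0
Factor λ_0 = (1, 2, 2, 2, 0)

((1, 2, 2, 2, 0),)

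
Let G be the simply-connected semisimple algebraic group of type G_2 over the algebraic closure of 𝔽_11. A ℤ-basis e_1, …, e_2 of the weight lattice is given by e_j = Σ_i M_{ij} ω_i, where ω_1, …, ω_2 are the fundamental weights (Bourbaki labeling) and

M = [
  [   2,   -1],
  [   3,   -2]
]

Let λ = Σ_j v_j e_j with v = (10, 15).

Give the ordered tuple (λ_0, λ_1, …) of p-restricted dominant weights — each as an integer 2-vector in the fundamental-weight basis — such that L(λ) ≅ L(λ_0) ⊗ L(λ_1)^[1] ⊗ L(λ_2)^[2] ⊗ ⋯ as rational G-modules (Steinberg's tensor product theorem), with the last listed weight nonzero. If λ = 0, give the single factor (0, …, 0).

((5, 0),)

ω-coordinates c = M·v, v = (10, 15):
  c_1 = 2·10 + (-1)·(15) = 5
  c_2 = 3·10 + (-2)·(15) = 0
p = 11; digits c_i = Σ_j d_{ij}·11^j, 0 ≤ d_{ij} < 11:
  c_1 = 5 = 5·11^0
  c_2 = 0
p-restricted factor λ_0 = (5, 0)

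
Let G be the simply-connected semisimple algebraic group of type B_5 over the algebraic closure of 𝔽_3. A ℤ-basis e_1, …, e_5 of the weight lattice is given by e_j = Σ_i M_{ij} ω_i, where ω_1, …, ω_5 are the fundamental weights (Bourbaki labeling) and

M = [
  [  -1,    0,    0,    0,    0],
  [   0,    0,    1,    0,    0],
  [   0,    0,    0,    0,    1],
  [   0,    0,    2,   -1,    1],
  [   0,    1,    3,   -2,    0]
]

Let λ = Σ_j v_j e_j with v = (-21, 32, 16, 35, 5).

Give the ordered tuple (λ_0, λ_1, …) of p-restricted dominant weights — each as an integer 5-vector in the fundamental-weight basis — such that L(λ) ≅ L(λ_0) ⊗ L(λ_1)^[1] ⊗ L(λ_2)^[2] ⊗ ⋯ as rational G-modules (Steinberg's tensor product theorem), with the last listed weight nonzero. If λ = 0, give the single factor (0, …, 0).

Converting to the ω-basis (c_i = row i of M dotted with v = (-21, 32, 16, 35, 5)):
  c_1 = -1*-21 + 0*32 + 0*16 + 0*35 + 0*5 = 21
  c_2 = 0*-21 + 0*32 + 1*16 + 0*35 + 0*5 = 16
  c_3 = 0*-21 + 0*32 + 0*16 + 0*35 + 1*5 = 5
  c_4 = 0*-21 + 0*32 + 2*16 + -1*35 + 1*5 = 2
  c_5 = 0*-21 + 1*32 + 3*16 + -2*35 + 0*5 = 10
p = 3; digits c_i = Σ_j d_{ij}·3^j, 0 ≤ d_{ij} < 3:
  c_1 = 21 = 0·3^0 + 1·3^1 + 2·3^2
  c_2 = 16 = 1·3^0 + 2·3^1 + 1·3^2
  c_3 = 5 = 2·3^0 + 1·3^1
  c_4 = 2 = 2·3^0
  c_5 = 10 = 1·3^0 + 0·3^1 + 1·3^2
λ_0 = (0, 1, 2, 2, 1)
λ_1 = (1, 2, 1, 0, 0)
λ_2 = (2, 1, 0, 0, 1)

((0, 1, 2, 2, 1), (1, 2, 1, 0, 0), (2, 1, 0, 0, 1))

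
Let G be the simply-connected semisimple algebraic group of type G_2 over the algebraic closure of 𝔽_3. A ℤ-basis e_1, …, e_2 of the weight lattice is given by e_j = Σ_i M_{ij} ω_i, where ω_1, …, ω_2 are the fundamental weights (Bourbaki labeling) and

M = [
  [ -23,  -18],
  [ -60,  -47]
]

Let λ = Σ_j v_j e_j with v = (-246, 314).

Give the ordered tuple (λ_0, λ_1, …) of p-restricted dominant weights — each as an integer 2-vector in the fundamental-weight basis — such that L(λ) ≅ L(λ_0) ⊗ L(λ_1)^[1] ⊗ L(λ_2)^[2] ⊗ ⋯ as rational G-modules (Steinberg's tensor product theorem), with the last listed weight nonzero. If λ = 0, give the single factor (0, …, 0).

Compute c_i = Σ_j M_{ij} v_j with v = (-246, 314):
  c_1 = -23*-246 + -18*314 = 6
  c_2 = -60*-246 + -47*314 = 2
p = 3; digits c_i = Σ_j d_{ij}·3^j, 0 ≤ d_{ij} < 3:
  c_1 = 6 = 0·3^0 + 2·3^1
  c_2 = 2 = 2·3^0
Factor λ_0 = (0, 2)
Factor λ_1 = (2, 0)

((0, 2), (2, 0))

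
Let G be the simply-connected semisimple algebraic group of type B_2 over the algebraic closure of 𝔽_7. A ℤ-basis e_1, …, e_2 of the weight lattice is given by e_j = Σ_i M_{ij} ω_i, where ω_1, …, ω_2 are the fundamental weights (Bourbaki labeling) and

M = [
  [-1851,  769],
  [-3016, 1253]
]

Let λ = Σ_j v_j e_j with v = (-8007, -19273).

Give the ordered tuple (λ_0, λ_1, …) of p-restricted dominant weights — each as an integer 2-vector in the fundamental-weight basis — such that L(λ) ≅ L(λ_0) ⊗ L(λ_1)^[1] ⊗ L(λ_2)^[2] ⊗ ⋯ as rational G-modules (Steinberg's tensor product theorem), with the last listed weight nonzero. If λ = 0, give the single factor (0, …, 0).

Change of basis e → ω: c = M·v where v = (-8007, -19273):
  c_1 = -1851*-8007 + 769*-19273 = 20
  c_2 = -3016*-8007 + 1253*-19273 = 43
p = 7; digits c_i = Σ_j d_{ij}·7^j, 0 ≤ d_{ij} < 7:
  c_1 = 20 = 6·7^0 + 2·7^1
  c_2 = 43 = 1·7^0 + 6·7^1
p-restricted factor λ_0 = (6, 1)
p-restricted factor λ_1 = (2, 6)

((6, 1), (2, 6))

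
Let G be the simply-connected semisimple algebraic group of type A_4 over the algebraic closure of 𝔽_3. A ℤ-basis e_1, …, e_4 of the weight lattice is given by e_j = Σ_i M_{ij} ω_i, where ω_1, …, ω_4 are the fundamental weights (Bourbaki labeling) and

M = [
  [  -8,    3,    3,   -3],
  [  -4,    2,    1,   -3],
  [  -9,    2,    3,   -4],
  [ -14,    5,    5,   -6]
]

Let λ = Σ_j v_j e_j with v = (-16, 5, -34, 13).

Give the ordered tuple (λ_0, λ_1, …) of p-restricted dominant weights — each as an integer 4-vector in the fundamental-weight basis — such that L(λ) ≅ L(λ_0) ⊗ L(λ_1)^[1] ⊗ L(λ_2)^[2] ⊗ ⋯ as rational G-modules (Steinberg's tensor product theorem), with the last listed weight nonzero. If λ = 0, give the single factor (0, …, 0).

((2, 1, 0, 1),)

ω-coordinates c = M·v, v = (-16, 5, -34, 13):
  c_1 = (-8)·(-16) + (3)·(5) + (3)·(-34) + (-3)·(13) = 2
  c_2 = (-4)·(-16) + (2)·(5) + (1)·(-34) + (-3)·(13) = 1
  c_3 = (-9)·(-16) + (2)·(5) + (3)·(-34) + (-4)·(13) = 0
  c_4 = (-14)·(-16) + (5)·(5) + (5)·(-34) + (-6)·(13) = 1
Expand coordinatewise in base 3:
  c_1 = 2 = 2·3^0
  c_2 = 1 = 1·3^0
  c_3 = 0
  c_4 = 1 = 1·3^0
Factor λ_0 = (2, 1, 0, 1)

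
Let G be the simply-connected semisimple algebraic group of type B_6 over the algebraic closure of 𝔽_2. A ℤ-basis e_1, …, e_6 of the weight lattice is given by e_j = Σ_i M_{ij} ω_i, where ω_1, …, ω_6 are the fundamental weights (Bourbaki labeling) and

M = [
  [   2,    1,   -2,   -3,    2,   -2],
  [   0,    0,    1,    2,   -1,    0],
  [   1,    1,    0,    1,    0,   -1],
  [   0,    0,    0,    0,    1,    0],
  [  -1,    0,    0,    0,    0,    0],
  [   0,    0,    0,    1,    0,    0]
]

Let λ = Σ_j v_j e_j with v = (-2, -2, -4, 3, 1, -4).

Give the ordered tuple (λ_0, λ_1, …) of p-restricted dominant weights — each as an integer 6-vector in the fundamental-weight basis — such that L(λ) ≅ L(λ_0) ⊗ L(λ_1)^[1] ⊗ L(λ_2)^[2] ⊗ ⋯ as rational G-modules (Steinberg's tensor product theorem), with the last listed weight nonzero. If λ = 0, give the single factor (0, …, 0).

((1, 1, 1, 1, 0, 1), (1, 0, 1, 0, 1, 1))

In the fundamental-weight basis, λ has coordinates c = M·v (v = (-2, -2, -4, 3, 1, -4)):
  c_1 = 2*-2 + 1*-2 + -2*-4 + -3*3 + 2*1 + -2*-4 = 3
  c_2 = 0*-2 + 0*-2 + 1*-4 + 2*3 + -1*1 + 0*-4 = 1
  c_3 = 1*-2 + 1*-2 + 0*-4 + 1*3 + 0*1 + -1*-4 = 3
  c_4 = 0*-2 + 0*-2 + 0*-4 + 0*3 + 1*1 + 0*-4 = 1
  c_5 = -1*-2 + 0*-2 + 0*-4 + 0*3 + 0*1 + 0*-4 = 2
  c_6 = 0*-2 + 0*-2 + 0*-4 + 1*3 + 0*1 + 0*-4 = 3
p = 2; digits c_i = Σ_j d_{ij}·2^j, 0 ≤ d_{ij} < 2:
  c_1 = 3 = 1·2^0 + 1·2^1
  c_2 = 1 = 1·2^0
  c_3 = 3 = 1·2^0 + 1·2^1
  c_4 = 1 = 1·2^0
  c_5 = 2 = 0·2^0 + 1·2^1
  c_6 = 3 = 1·2^0 + 1·2^1
Factor λ_0 = (1, 1, 1, 1, 0, 1)
Factor λ_1 = (1, 0, 1, 0, 1, 1)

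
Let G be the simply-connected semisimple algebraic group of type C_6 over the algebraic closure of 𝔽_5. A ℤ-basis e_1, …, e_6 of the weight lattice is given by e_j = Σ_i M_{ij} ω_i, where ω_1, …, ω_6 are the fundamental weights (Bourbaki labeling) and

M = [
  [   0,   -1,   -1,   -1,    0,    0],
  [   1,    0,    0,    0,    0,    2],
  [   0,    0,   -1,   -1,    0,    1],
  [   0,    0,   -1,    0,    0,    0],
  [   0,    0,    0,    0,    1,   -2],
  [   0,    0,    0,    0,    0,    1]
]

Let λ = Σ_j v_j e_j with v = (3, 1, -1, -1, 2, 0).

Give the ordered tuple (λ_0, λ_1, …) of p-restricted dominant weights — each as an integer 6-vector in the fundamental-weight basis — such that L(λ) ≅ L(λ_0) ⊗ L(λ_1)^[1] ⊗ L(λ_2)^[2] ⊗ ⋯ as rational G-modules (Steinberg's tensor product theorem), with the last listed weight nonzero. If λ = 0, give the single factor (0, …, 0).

In the fundamental-weight basis, λ has coordinates c = M·v (v = (3, 1, -1, -1, 2, 0)):
  c_1 = (0)·(3) + (-1)·(1) + (-1)·(-1) + (-1)·(-1) + (0)·(2) + (0)·(0) = 1
  c_2 = (1)·(3) + (0)·(1) + (0)·(-1) + (0)·(-1) + (0)·(2) + (2)·(0) = 3
  c_3 = (0)·(3) + (0)·(1) + (-1)·(-1) + (-1)·(-1) + (0)·(2) + (1)·(0) = 2
  c_4 = (0)·(3) + (0)·(1) + (-1)·(-1) + (0)·(-1) + (0)·(2) + (0)·(0) = 1
  c_5 = (0)·(3) + (0)·(1) + (0)·(-1) + (0)·(-1) + (1)·(2) + (-2)·(0) = 2
  c_6 = (0)·(3) + (0)·(1) + (0)·(-1) + (0)·(-1) + (0)·(2) + (1)·(0) = 0
Expand coordinatewise in base 5:
  c_1 = 1 = 1·5^0
  c_2 = 3 = 3·5^0
  c_3 = 2 = 2·5^0
  c_4 = 1 = 1·5^0
  c_5 = 2 = 2·5^0
  c_6 = 0
p-restricted factor λ_0 = (1, 3, 2, 1, 2, 0)

((1, 3, 2, 1, 2, 0),)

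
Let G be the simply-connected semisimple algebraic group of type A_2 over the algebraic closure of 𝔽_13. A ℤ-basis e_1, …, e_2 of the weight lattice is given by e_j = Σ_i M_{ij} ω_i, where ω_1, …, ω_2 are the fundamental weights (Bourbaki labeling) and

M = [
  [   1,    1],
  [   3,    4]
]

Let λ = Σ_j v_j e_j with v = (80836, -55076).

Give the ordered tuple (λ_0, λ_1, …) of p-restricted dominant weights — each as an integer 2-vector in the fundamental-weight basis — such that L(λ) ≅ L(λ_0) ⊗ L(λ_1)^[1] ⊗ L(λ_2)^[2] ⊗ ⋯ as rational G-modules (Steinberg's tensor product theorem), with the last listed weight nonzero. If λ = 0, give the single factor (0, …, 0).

((7, 0), (5, 5), (9, 1), (11, 10))

Converting to the ω-basis (c_i = row i of M dotted with v = (80836, -55076)):
  c_1 = 1·80836 + (1)·(-55076) = 25760
  c_2 = 3·80836 + (4)·(-55076) = 22204
p = 13; digits c_i = Σ_j d_{ij}·13^j, 0 ≤ d_{ij} < 13:
  c_1 = 25760 = 7·13^0 + 5·13^1 + 9·13^2 + 11·13^3
  c_2 = 22204 = 0·13^0 + 5·13^1 + 1·13^2 + 10·13^3
p-restricted factor λ_0 = (7, 0)
p-restricted factor λ_1 = (5, 5)
p-restricted factor λ_2 = (9, 1)
p-restricted factor λ_3 = (11, 10)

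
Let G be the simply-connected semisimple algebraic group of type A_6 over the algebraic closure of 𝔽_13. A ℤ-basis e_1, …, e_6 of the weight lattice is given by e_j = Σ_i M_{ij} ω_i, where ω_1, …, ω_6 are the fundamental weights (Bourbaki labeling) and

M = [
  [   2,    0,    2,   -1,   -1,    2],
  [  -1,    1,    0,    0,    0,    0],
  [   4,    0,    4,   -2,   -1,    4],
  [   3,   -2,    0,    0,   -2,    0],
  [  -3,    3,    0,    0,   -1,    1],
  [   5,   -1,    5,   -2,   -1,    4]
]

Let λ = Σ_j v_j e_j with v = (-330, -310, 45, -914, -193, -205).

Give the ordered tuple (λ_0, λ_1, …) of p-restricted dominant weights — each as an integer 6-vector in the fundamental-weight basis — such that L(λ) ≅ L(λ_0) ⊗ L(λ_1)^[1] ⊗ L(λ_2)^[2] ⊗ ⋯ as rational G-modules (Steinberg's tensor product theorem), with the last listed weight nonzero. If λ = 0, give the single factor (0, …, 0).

Compute c_i = Σ_j M_{ij} v_j with v = (-330, -310, 45, -914, -193, -205):
  c_1 = 2*-330 + 0*-310 + 2*45 + -1*-914 + -1*-193 + 2*-205 = 127
  c_2 = -1*-330 + 1*-310 + 0*45 + 0*-914 + 0*-193 + 0*-205 = 20
  c_3 = 4*-330 + 0*-310 + 4*45 + -2*-914 + -1*-193 + 4*-205 = 61
  c_4 = 3*-330 + -2*-310 + 0*45 + 0*-914 + -2*-193 + 0*-205 = 16
  c_5 = -3*-330 + 3*-310 + 0*45 + 0*-914 + -1*-193 + 1*-205 = 48
  c_6 = 5*-330 + -1*-310 + 5*45 + -2*-914 + -1*-193 + 4*-205 = 86
Expand coordinatewise in base 13:
  c_1 = 127 = 10·13^0 + 9·13^1
  c_2 = 20 = 7·13^0 + 1·13^1
  c_3 = 61 = 9·13^0 + 4·13^1
  c_4 = 16 = 3·13^0 + 1·13^1
  c_5 = 48 = 9·13^0 + 3·13^1
  c_6 = 86 = 8·13^0 + 6·13^1
Factor λ_0 = (10, 7, 9, 3, 9, 8)
Factor λ_1 = (9, 1, 4, 1, 3, 6)

((10, 7, 9, 3, 9, 8), (9, 1, 4, 1, 3, 6))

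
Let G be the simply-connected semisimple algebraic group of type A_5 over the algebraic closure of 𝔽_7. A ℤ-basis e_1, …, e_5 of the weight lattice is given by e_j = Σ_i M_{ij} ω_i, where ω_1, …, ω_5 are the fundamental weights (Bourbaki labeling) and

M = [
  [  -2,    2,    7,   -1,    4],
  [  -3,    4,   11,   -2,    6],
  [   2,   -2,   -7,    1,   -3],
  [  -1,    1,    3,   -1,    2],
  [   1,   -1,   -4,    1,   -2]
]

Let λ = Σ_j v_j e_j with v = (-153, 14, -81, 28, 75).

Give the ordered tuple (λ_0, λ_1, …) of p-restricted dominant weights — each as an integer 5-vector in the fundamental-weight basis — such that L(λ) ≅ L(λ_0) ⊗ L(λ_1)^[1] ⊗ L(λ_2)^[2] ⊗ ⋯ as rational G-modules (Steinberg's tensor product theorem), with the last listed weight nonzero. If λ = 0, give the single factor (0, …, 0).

ω-coordinates c = M·v, v = (-153, 14, -81, 28, 75):
  c_1 = -2*-153 + 2*14 + 7*-81 + -1*28 + 4*75 = 39
  c_2 = -3*-153 + 4*14 + 11*-81 + -2*28 + 6*75 = 18
  c_3 = 2*-153 + -2*14 + -7*-81 + 1*28 + -3*75 = 36
  c_4 = -1*-153 + 1*14 + 3*-81 + -1*28 + 2*75 = 46
  c_5 = 1*-153 + -1*14 + -4*-81 + 1*28 + -2*75 = 35
p = 7; digits c_i = Σ_j d_{ij}·7^j, 0 ≤ d_{ij} < 7:
  c_1 = 39 = 4·7^0 + 5·7^1
  c_2 = 18 = 4·7^0 + 2·7^1
  c_3 = 36 = 1·7^0 + 5·7^1
  c_4 = 46 = 4·7^0 + 6·7^1
  c_5 = 35 = 0·7^0 + 5·7^1
λ_0 = (4, 4, 1, 4, 0)
λ_1 = (5, 2, 5, 6, 5)

((4, 4, 1, 4, 0), (5, 2, 5, 6, 5))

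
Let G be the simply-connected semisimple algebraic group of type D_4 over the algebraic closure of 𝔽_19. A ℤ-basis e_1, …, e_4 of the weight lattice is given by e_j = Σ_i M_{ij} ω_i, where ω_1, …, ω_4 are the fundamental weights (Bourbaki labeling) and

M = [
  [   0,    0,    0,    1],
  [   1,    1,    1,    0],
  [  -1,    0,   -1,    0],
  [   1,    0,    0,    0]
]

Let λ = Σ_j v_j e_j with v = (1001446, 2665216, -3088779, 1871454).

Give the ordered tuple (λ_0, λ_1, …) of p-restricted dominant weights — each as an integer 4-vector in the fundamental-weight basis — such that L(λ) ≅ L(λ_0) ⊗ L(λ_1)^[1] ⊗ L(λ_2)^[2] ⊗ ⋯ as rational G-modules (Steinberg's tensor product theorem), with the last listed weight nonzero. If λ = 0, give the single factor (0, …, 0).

ω-coordinates c = M·v, v = (1001446, 2665216, -3088779, 1871454):
  c_1 = 0·1001446 + 0·2665216 + (0)·(-3088779) + 1·1871454 = 1871454
  c_2 = 1·1001446 + 1·2665216 + (1)·(-3088779) + 0·1871454 = 577883
  c_3 = (-1)·(1001446) + 0·2665216 + (-1)·(-3088779) + 0·1871454 = 2087333
  c_4 = 1·1001446 + 0·2665216 + (0)·(-3088779) + 0·1871454 = 1001446
Expand coordinatewise in base 19:
  c_1 = 1871454 = 11·19^0 + 1·19^1 + 16·19^2 + 6·19^3 + 14·19^4
  c_2 = 577883 = 17·19^0 + 14·19^1 + 4·19^2 + 8·19^3 + 4·19^4
  c_3 = 2087333 = 12·19^0 + 1·19^1 + 6·19^2 + 0·19^3 + 16·19^4
  c_4 = 1001446 = 13·19^0 + 1·19^1 + 0·19^2 + 13·19^3 + 7·19^4
λ_0 = (11, 17, 12, 13)
λ_1 = (1, 14, 1, 1)
λ_2 = (16, 4, 6, 0)
λ_3 = (6, 8, 0, 13)
λ_4 = (14, 4, 16, 7)

((11, 17, 12, 13), (1, 14, 1, 1), (16, 4, 6, 0), (6, 8, 0, 13), (14, 4, 16, 7))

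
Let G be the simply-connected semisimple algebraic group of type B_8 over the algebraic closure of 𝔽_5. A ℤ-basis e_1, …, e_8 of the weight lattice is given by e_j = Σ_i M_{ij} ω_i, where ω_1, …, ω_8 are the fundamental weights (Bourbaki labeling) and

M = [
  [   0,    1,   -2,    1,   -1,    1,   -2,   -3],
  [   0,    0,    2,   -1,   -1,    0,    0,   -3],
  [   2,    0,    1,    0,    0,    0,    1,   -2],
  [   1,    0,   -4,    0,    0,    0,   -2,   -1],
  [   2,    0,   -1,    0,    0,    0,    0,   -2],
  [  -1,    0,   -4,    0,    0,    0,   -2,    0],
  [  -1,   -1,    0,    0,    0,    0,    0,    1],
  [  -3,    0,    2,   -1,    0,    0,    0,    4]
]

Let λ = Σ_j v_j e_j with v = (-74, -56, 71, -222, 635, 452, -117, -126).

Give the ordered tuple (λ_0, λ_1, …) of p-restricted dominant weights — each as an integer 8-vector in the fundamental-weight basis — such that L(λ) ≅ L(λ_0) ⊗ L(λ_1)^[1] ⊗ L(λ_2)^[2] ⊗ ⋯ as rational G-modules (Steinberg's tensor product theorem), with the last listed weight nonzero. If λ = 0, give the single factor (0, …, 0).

Change of basis e → ω: c = M·v where v = (-74, -56, 71, -222, 635, 452, -117, -126):
  c_1 = (0)·(-74) + (1)·(-56) + (-2)·(71) + (1)·(-222) + (-1)·(635) + 1·452 + (-2)·(-117) + (-3)·(-126) = 9
  c_2 = (0)·(-74) + (0)·(-56) + 2·71 + (-1)·(-222) + (-1)·(635) + 0·452 + (0)·(-117) + (-3)·(-126) = 107
  c_3 = (2)·(-74) + (0)·(-56) + 1·71 + (0)·(-222) + 0·635 + 0·452 + (1)·(-117) + (-2)·(-126) = 58
  c_4 = (1)·(-74) + (0)·(-56) + (-4)·(71) + (0)·(-222) + 0·635 + 0·452 + (-2)·(-117) + (-1)·(-126) = 2
  c_5 = (2)·(-74) + (0)·(-56) + (-1)·(71) + (0)·(-222) + 0·635 + 0·452 + (0)·(-117) + (-2)·(-126) = 33
  c_6 = (-1)·(-74) + (0)·(-56) + (-4)·(71) + (0)·(-222) + 0·635 + 0·452 + (-2)·(-117) + (0)·(-126) = 24
  c_7 = (-1)·(-74) + (-1)·(-56) + 0·71 + (0)·(-222) + 0·635 + 0·452 + (0)·(-117) + (1)·(-126) = 4
  c_8 = (-3)·(-74) + (0)·(-56) + 2·71 + (-1)·(-222) + 0·635 + 0·452 + (0)·(-117) + (4)·(-126) = 82
Writing each c_i in base p = 5:
  c_1 = 9 = 4·5^0 + 1·5^1
  c_2 = 107 = 2·5^0 + 1·5^1 + 4·5^2
  c_3 = 58 = 3·5^0 + 1·5^1 + 2·5^2
  c_4 = 2 = 2·5^0
  c_5 = 33 = 3·5^0 + 1·5^1 + 1·5^2
  c_6 = 24 = 4·5^0 + 4·5^1
  c_7 = 4 = 4·5^0
  c_8 = 82 = 2·5^0 + 1·5^1 + 3·5^2
p-restricted factor λ_0 = (4, 2, 3, 2, 3, 4, 4, 2)
p-restricted factor λ_1 = (1, 1, 1, 0, 1, 4, 0, 1)
p-restricted factor λ_2 = (0, 4, 2, 0, 1, 0, 0, 3)

((4, 2, 3, 2, 3, 4, 4, 2), (1, 1, 1, 0, 1, 4, 0, 1), (0, 4, 2, 0, 1, 0, 0, 3))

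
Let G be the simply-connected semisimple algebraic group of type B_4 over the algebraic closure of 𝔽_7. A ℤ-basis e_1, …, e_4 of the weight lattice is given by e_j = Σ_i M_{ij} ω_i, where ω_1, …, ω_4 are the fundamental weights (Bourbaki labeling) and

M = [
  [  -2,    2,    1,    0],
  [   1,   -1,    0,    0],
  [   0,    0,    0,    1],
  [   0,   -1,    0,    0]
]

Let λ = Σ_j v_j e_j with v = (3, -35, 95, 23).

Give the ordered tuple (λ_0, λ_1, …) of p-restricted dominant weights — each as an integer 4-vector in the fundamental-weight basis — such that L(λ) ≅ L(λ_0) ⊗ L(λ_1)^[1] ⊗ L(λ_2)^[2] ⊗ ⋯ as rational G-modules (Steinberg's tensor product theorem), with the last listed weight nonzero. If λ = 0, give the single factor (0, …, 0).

Compute c_i = Σ_j M_{ij} v_j with v = (3, -35, 95, 23):
  c_1 = (-2)·(3) + (2)·(-35) + (1)·(95) + (0)·(23) = 19
  c_2 = (1)·(3) + (-1)·(-35) + (0)·(95) + (0)·(23) = 38
  c_3 = (0)·(3) + (0)·(-35) + (0)·(95) + (1)·(23) = 23
  c_4 = (0)·(3) + (-1)·(-35) + (0)·(95) + (0)·(23) = 35
Writing each c_i in base p = 7:
  c_1 = 19 = 5·7^0 + 2·7^1
  c_2 = 38 = 3·7^0 + 5·7^1
  c_3 = 23 = 2·7^0 + 3·7^1
  c_4 = 35 = 0·7^0 + 5·7^1
λ_0 = (5, 3, 2, 0)
λ_1 = (2, 5, 3, 5)

((5, 3, 2, 0), (2, 5, 3, 5))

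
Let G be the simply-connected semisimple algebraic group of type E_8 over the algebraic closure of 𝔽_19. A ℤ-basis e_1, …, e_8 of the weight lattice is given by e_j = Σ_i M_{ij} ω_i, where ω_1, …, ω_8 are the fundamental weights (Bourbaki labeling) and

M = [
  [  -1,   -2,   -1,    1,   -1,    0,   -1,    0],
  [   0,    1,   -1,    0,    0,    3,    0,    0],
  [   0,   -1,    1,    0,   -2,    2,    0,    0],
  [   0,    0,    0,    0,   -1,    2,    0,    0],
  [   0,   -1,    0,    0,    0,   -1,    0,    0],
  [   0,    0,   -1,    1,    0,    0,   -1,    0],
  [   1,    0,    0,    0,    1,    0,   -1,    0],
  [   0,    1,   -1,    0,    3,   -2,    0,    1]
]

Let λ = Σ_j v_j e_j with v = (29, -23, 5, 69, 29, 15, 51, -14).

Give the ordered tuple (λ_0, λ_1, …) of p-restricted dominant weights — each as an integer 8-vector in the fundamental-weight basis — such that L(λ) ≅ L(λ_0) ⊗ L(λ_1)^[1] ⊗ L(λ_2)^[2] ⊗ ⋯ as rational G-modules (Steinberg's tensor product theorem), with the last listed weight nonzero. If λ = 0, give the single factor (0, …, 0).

ω-coordinates c = M·v, v = (29, -23, 5, 69, 29, 15, 51, -14):
  c_1 = -1*29 + -2*-23 + -1*5 + 1*69 + -1*29 + 0*15 + -1*51 + 0*-14 = 1
  c_2 = 0*29 + 1*-23 + -1*5 + 0*69 + 0*29 + 3*15 + 0*51 + 0*-14 = 17
  c_3 = 0*29 + -1*-23 + 1*5 + 0*69 + -2*29 + 2*15 + 0*51 + 0*-14 = 0
  c_4 = 0*29 + 0*-23 + 0*5 + 0*69 + -1*29 + 2*15 + 0*51 + 0*-14 = 1
  c_5 = 0*29 + -1*-23 + 0*5 + 0*69 + 0*29 + -1*15 + 0*51 + 0*-14 = 8
  c_6 = 0*29 + 0*-23 + -1*5 + 1*69 + 0*29 + 0*15 + -1*51 + 0*-14 = 13
  c_7 = 1*29 + 0*-23 + 0*5 + 0*69 + 1*29 + 0*15 + -1*51 + 0*-14 = 7
  c_8 = 0*29 + 1*-23 + -1*5 + 0*69 + 3*29 + -2*15 + 0*51 + 1*-14 = 15
p = 19; digits c_i = Σ_j d_{ij}·19^j, 0 ≤ d_{ij} < 19:
  c_1 = 1 = 1·19^0
  c_2 = 17 = 17·19^0
  c_3 = 0
  c_4 = 1 = 1·19^0
  c_5 = 8 = 8·19^0
  c_6 = 13 = 13·19^0
  c_7 = 7 = 7·19^0
  c_8 = 15 = 15·19^0
λ_0 = (1, 17, 0, 1, 8, 13, 7, 15)

((1, 17, 0, 1, 8, 13, 7, 15),)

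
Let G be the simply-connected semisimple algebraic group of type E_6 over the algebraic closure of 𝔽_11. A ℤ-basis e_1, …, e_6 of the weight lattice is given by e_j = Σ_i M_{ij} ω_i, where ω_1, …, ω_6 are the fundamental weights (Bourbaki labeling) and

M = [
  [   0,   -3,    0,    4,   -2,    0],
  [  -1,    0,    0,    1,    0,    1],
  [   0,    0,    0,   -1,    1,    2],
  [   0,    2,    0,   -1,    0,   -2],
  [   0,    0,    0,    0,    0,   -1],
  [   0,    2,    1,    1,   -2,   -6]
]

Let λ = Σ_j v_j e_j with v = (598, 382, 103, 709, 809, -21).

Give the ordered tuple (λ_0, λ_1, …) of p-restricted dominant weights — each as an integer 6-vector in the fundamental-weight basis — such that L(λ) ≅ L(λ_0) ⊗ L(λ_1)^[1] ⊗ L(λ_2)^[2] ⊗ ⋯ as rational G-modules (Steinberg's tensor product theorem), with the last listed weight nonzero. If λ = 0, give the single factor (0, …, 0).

((6, 2, 3, 9, 10, 7), (6, 8, 5, 8, 1, 7))

Converting to the ω-basis (c_i = row i of M dotted with v = (598, 382, 103, 709, 809, -21)):
  c_1 = 0*598 + -3*382 + 0*103 + 4*709 + -2*809 + 0*-21 = 72
  c_2 = -1*598 + 0*382 + 0*103 + 1*709 + 0*809 + 1*-21 = 90
  c_3 = 0*598 + 0*382 + 0*103 + -1*709 + 1*809 + 2*-21 = 58
  c_4 = 0*598 + 2*382 + 0*103 + -1*709 + 0*809 + -2*-21 = 97
  c_5 = 0*598 + 0*382 + 0*103 + 0*709 + 0*809 + -1*-21 = 21
  c_6 = 0*598 + 2*382 + 1*103 + 1*709 + -2*809 + -6*-21 = 84
Writing each c_i in base p = 11:
  c_1 = 72 = 6·11^0 + 6·11^1
  c_2 = 90 = 2·11^0 + 8·11^1
  c_3 = 58 = 3·11^0 + 5·11^1
  c_4 = 97 = 9·11^0 + 8·11^1
  c_5 = 21 = 10·11^0 + 1·11^1
  c_6 = 84 = 7·11^0 + 7·11^1
p-restricted factor λ_0 = (6, 2, 3, 9, 10, 7)
p-restricted factor λ_1 = (6, 8, 5, 8, 1, 7)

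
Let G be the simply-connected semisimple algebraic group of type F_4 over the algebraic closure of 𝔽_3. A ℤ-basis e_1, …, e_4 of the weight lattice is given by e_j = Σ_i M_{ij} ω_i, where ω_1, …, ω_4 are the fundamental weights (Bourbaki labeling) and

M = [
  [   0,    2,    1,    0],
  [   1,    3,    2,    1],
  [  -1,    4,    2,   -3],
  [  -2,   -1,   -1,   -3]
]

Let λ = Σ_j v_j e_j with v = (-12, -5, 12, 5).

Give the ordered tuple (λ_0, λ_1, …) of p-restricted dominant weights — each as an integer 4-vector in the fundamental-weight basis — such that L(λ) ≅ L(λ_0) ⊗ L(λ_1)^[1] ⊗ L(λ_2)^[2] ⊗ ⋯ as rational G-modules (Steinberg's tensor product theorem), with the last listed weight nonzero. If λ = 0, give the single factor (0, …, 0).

Change of basis e → ω: c = M·v where v = (-12, -5, 12, 5):
  c_1 = 0*-12 + 2*-5 + 1*12 + 0*5 = 2
  c_2 = 1*-12 + 3*-5 + 2*12 + 1*5 = 2
  c_3 = -1*-12 + 4*-5 + 2*12 + -3*5 = 1
  c_4 = -2*-12 + -1*-5 + -1*12 + -3*5 = 2
Writing each c_i in base p = 3:
  c_1 = 2 = 2·3^0
  c_2 = 2 = 2·3^0
  c_3 = 1 = 1·3^0
  c_4 = 2 = 2·3^0
p-restricted factor λ_0 = (2, 2, 1, 2)

((2, 2, 1, 2),)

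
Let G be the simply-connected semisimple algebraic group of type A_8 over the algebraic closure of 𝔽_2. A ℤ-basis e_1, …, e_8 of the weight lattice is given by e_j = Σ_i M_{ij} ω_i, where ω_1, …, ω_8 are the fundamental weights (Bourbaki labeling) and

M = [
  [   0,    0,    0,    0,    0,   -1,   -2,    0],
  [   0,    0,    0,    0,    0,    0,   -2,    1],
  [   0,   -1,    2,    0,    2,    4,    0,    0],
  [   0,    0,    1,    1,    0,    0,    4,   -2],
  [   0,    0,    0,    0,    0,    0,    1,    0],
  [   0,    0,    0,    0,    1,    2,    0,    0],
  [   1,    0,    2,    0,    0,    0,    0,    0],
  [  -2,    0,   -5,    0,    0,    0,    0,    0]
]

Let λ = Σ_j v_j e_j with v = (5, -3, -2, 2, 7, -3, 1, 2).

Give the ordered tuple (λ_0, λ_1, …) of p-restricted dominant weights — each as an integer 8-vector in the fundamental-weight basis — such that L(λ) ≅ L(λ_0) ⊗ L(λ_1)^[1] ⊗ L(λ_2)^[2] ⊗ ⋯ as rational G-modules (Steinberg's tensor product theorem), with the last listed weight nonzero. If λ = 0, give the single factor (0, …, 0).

((1, 0, 1, 0, 1, 1, 1, 0),)

Compute c_i = Σ_j M_{ij} v_j with v = (5, -3, -2, 2, 7, -3, 1, 2):
  c_1 = (0)·(5) + (0)·(-3) + (0)·(-2) + (0)·(2) + (0)·(7) + (-1)·(-3) + (-2)·(1) + (0)·(2) = 1
  c_2 = (0)·(5) + (0)·(-3) + (0)·(-2) + (0)·(2) + (0)·(7) + (0)·(-3) + (-2)·(1) + (1)·(2) = 0
  c_3 = (0)·(5) + (-1)·(-3) + (2)·(-2) + (0)·(2) + (2)·(7) + (4)·(-3) + (0)·(1) + (0)·(2) = 1
  c_4 = (0)·(5) + (0)·(-3) + (1)·(-2) + (1)·(2) + (0)·(7) + (0)·(-3) + (4)·(1) + (-2)·(2) = 0
  c_5 = (0)·(5) + (0)·(-3) + (0)·(-2) + (0)·(2) + (0)·(7) + (0)·(-3) + (1)·(1) + (0)·(2) = 1
  c_6 = (0)·(5) + (0)·(-3) + (0)·(-2) + (0)·(2) + (1)·(7) + (2)·(-3) + (0)·(1) + (0)·(2) = 1
  c_7 = (1)·(5) + (0)·(-3) + (2)·(-2) + (0)·(2) + (0)·(7) + (0)·(-3) + (0)·(1) + (0)·(2) = 1
  c_8 = (-2)·(5) + (0)·(-3) + (-5)·(-2) + (0)·(2) + (0)·(7) + (0)·(-3) + (0)·(1) + (0)·(2) = 0
p = 2; digits c_i = Σ_j d_{ij}·2^j, 0 ≤ d_{ij} < 2:
  c_1 = 1 = 1·2^0
  c_2 = 0
  c_3 = 1 = 1·2^0
  c_4 = 0
  c_5 = 1 = 1·2^0
  c_6 = 1 = 1·2^0
  c_7 = 1 = 1·2^0
  c_8 = 0
p-restricted factor λ_0 = (1, 0, 1, 0, 1, 1, 1, 0)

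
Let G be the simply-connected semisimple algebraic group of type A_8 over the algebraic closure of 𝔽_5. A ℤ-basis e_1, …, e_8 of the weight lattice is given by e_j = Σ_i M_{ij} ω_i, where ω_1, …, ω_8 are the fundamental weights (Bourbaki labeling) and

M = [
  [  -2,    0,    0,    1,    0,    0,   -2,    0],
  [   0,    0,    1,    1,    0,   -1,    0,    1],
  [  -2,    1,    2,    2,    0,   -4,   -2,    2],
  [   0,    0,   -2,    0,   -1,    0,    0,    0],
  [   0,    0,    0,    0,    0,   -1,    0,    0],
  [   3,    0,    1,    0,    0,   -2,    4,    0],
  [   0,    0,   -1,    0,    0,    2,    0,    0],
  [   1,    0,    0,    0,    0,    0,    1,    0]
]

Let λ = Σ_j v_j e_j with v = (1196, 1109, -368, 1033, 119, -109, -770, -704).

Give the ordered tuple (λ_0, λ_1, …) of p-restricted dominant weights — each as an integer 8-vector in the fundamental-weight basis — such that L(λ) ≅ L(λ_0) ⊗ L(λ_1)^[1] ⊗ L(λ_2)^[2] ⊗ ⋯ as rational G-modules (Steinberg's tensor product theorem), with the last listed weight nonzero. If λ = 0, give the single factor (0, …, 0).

((1, 0, 0, 2, 4, 3, 0, 1), (1, 4, 3, 3, 1, 1, 0, 0), (2, 2, 4, 4, 4, 4, 1, 2), (1, 0, 4, 4, 0, 2, 1, 3))

Compute c_i = Σ_j M_{ij} v_j with v = (1196, 1109, -368, 1033, 119, -109, -770, -704):
  c_1 = -2*1196 + 0*1109 + 0*-368 + 1*1033 + 0*119 + 0*-109 + -2*-770 + 0*-704 = 181
  c_2 = 0*1196 + 0*1109 + 1*-368 + 1*1033 + 0*119 + -1*-109 + 0*-770 + 1*-704 = 70
  c_3 = -2*1196 + 1*1109 + 2*-368 + 2*1033 + 0*119 + -4*-109 + -2*-770 + 2*-704 = 615
  c_4 = 0*1196 + 0*1109 + -2*-368 + 0*1033 + -1*119 + 0*-109 + 0*-770 + 0*-704 = 617
  c_5 = 0*1196 + 0*1109 + 0*-368 + 0*1033 + 0*119 + -1*-109 + 0*-770 + 0*-704 = 109
  c_6 = 3*1196 + 0*1109 + 1*-368 + 0*1033 + 0*119 + -2*-109 + 4*-770 + 0*-704 = 358
  c_7 = 0*1196 + 0*1109 + -1*-368 + 0*1033 + 0*119 + 2*-109 + 0*-770 + 0*-704 = 150
  c_8 = 1*1196 + 0*1109 + 0*-368 + 0*1033 + 0*119 + 0*-109 + 1*-770 + 0*-704 = 426
Base-5 expansion of each c_i:
  c_1 = 181 = 1·5^0 + 1·5^1 + 2·5^2 + 1·5^3
  c_2 = 70 = 0·5^0 + 4·5^1 + 2·5^2
  c_3 = 615 = 0·5^0 + 3·5^1 + 4·5^2 + 4·5^3
  c_4 = 617 = 2·5^0 + 3·5^1 + 4·5^2 + 4·5^3
  c_5 = 109 = 4·5^0 + 1·5^1 + 4·5^2
  c_6 = 358 = 3·5^0 + 1·5^1 + 4·5^2 + 2·5^3
  c_7 = 150 = 0·5^0 + 0·5^1 + 1·5^2 + 1·5^3
  c_8 = 426 = 1·5^0 + 0·5^1 + 2·5^2 + 3·5^3
λ_0 = (1, 0, 0, 2, 4, 3, 0, 1)
λ_1 = (1, 4, 3, 3, 1, 1, 0, 0)
λ_2 = (2, 2, 4, 4, 4, 4, 1, 2)
λ_3 = (1, 0, 4, 4, 0, 2, 1, 3)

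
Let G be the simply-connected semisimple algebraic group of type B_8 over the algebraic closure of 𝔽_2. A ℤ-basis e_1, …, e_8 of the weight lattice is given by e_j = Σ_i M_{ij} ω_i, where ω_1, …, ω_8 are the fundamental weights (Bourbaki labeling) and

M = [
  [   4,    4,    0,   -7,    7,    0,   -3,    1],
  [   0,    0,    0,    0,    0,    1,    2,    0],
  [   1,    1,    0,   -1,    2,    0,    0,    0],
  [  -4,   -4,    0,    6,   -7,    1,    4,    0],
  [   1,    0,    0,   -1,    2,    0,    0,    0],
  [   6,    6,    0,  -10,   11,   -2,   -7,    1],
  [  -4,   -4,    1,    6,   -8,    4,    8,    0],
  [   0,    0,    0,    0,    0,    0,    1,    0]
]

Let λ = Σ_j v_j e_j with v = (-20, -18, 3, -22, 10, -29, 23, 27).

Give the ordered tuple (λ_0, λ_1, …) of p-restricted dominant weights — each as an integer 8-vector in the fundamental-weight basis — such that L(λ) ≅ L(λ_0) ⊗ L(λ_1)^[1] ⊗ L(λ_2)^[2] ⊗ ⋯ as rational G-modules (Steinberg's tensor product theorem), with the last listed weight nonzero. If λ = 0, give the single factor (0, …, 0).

((0, 1, 0, 1, 0, 0, 1, 1), (1, 0, 0, 0, 1, 1, 1, 1), (1, 0, 1, 1, 1, 0, 0, 1), (1, 0, 0, 1, 0, 1, 1, 0), (1, 1, 0, 0, 1, 1, 0, 1))

Converting to the ω-basis (c_i = row i of M dotted with v = (-20, -18, 3, -22, 10, -29, 23, 27)):
  c_1 = 4*-20 + 4*-18 + 0*3 + -7*-22 + 7*10 + 0*-29 + -3*23 + 1*27 = 30
  c_2 = 0*-20 + 0*-18 + 0*3 + 0*-22 + 0*10 + 1*-29 + 2*23 + 0*27 = 17
  c_3 = 1*-20 + 1*-18 + 0*3 + -1*-22 + 2*10 + 0*-29 + 0*23 + 0*27 = 4
  c_4 = -4*-20 + -4*-18 + 0*3 + 6*-22 + -7*10 + 1*-29 + 4*23 + 0*27 = 13
  c_5 = 1*-20 + 0*-18 + 0*3 + -1*-22 + 2*10 + 0*-29 + 0*23 + 0*27 = 22
  c_6 = 6*-20 + 6*-18 + 0*3 + -10*-22 + 11*10 + -2*-29 + -7*23 + 1*27 = 26
  c_7 = -4*-20 + -4*-18 + 1*3 + 6*-22 + -8*10 + 4*-29 + 8*23 + 0*27 = 11
  c_8 = 0*-20 + 0*-18 + 0*3 + 0*-22 + 0*10 + 0*-29 + 1*23 + 0*27 = 23
Expand coordinatewise in base 2:
  c_1 = 30 = 0·2^0 + 1·2^1 + 1·2^2 + 1·2^3 + 1·2^4
  c_2 = 17 = 1·2^0 + 0·2^1 + 0·2^2 + 0·2^3 + 1·2^4
  c_3 = 4 = 0·2^0 + 0·2^1 + 1·2^2
  c_4 = 13 = 1·2^0 + 0·2^1 + 1·2^2 + 1·2^3
  c_5 = 22 = 0·2^0 + 1·2^1 + 1·2^2 + 0·2^3 + 1·2^4
  c_6 = 26 = 0·2^0 + 1·2^1 + 0·2^2 + 1·2^3 + 1·2^4
  c_7 = 11 = 1·2^0 + 1·2^1 + 0·2^2 + 1·2^3
  c_8 = 23 = 1·2^0 + 1·2^1 + 1·2^2 + 0·2^3 + 1·2^4
p-restricted factor λ_0 = (0, 1, 0, 1, 0, 0, 1, 1)
p-restricted factor λ_1 = (1, 0, 0, 0, 1, 1, 1, 1)
p-restricted factor λ_2 = (1, 0, 1, 1, 1, 0, 0, 1)
p-restricted factor λ_3 = (1, 0, 0, 1, 0, 1, 1, 0)
p-restricted factor λ_4 = (1, 1, 0, 0, 1, 1, 0, 1)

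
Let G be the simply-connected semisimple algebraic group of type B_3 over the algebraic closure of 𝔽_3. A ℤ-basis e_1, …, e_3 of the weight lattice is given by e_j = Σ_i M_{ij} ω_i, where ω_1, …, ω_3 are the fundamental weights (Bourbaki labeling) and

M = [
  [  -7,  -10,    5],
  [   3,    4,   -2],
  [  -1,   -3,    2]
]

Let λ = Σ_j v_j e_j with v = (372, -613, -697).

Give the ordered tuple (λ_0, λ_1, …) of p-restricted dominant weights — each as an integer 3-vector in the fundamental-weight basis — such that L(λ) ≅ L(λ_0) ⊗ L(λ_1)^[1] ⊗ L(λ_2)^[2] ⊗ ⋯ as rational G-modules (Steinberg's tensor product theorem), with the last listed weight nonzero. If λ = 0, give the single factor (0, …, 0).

Change of basis e → ω: c = M·v where v = (372, -613, -697):
  c_1 = -7*372 + -10*-613 + 5*-697 = 41
  c_2 = 3*372 + 4*-613 + -2*-697 = 58
  c_3 = -1*372 + -3*-613 + 2*-697 = 73
Base-3 expansion of each c_i:
  c_1 = 41 = 2·3^0 + 1·3^1 + 1·3^2 + 1·3^3
  c_2 = 58 = 1·3^0 + 1·3^1 + 0·3^2 + 2·3^3
  c_3 = 73 = 1·3^0 + 0·3^1 + 2·3^2 + 2·3^3
λ_0 = (2, 1, 1)
λ_1 = (1, 1, 0)
λ_2 = (1, 0, 2)
λ_3 = (1, 2, 2)

((2, 1, 1), (1, 1, 0), (1, 0, 2), (1, 2, 2))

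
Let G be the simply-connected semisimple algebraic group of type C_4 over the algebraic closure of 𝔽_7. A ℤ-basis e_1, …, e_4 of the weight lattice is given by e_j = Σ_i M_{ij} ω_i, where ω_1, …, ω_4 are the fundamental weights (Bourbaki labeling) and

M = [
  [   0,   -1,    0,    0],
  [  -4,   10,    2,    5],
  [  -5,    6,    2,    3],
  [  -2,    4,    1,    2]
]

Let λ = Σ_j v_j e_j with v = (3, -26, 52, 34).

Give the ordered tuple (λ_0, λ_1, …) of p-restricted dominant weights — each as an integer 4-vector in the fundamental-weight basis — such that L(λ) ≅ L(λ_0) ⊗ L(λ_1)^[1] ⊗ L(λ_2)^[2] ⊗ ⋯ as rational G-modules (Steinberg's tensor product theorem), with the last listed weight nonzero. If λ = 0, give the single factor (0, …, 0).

((5, 2, 0, 3), (3, 0, 5, 1))

Compute c_i = Σ_j M_{ij} v_j with v = (3, -26, 52, 34):
  c_1 = 0·3 + (-1)·(-26) + 0·52 + 0·34 = 26
  c_2 = (-4)·(3) + (10)·(-26) + 2·52 + 5·34 = 2
  c_3 = (-5)·(3) + (6)·(-26) + 2·52 + 3·34 = 35
  c_4 = (-2)·(3) + (4)·(-26) + 1·52 + 2·34 = 10
Writing each c_i in base p = 7:
  c_1 = 26 = 5·7^0 + 3·7^1
  c_2 = 2 = 2·7^0
  c_3 = 35 = 0·7^0 + 5·7^1
  c_4 = 10 = 3·7^0 + 1·7^1
λ_0 = (5, 2, 0, 3)
λ_1 = (3, 0, 5, 1)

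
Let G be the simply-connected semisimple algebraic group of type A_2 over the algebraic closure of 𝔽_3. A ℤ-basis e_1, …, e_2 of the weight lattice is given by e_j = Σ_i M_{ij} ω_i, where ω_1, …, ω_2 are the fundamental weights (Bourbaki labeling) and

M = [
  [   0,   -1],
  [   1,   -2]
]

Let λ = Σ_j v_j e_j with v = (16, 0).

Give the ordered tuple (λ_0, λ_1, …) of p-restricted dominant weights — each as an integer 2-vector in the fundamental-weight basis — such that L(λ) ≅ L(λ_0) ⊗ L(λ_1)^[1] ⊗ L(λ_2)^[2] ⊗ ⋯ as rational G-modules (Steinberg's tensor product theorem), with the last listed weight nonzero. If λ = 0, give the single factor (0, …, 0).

((0, 1), (0, 2), (0, 1))

In the fundamental-weight basis, λ has coordinates c = M·v (v = (16, 0)):
  c_1 = 0·16 + (-1)·(0) = 0
  c_2 = 1·16 + (-2)·(0) = 16
Writing each c_i in base p = 3:
  c_1 = 0
  c_2 = 16 = 1·3^0 + 2·3^1 + 1·3^2
p-restricted factor λ_0 = (0, 1)
p-restricted factor λ_1 = (0, 2)
p-restricted factor λ_2 = (0, 1)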